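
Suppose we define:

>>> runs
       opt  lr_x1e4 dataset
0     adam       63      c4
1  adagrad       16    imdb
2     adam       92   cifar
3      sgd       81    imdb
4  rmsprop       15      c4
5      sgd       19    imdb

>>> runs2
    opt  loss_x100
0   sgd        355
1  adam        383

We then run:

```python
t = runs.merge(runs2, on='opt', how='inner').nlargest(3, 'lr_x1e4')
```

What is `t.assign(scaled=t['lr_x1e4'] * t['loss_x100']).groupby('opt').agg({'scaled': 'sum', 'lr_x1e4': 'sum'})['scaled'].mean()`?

44060.0

merge on 'opt' (how='inner') → 4 rows:
    opt  lr_x1e4 dataset  loss_x100
0  adam       63      c4        383
1  adam       92   cifar        383
2   sgd       81    imdb        355
3   sgd       19    imdb        355
take 3 rows with largest lr_x1e4:
    opt  lr_x1e4 dataset  loss_x100
1  adam       92   cifar        383
2   sgd       81    imdb        355
0  adam       63      c4        383
add column scaled = t['lr_x1e4'] * t['loss_x100']:
    opt  lr_x1e4 dataset  loss_x100  scaled
1  adam       92   cifar        383   35236
2   sgd       81    imdb        355   28755
0  adam       63      c4        383   24129
group by opt: sum(scaled), sum(lr_x1e4):
      scaled  lr_x1e4
opt                  
adam   59365      155
sgd    28755       81
Hence 44060.0.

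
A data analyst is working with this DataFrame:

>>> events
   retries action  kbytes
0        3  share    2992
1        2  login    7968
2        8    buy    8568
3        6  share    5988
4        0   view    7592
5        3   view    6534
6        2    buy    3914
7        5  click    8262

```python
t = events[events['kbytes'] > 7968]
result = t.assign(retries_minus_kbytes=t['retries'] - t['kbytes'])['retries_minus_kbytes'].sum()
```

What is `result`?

filter rows where kbytes > 7968:
   retries action  kbytes
2        8    buy    8568
7        5  click    8262
add column retries_minus_kbytes = t['retries'] - t['kbytes']:
   retries action  kbytes  retries_minus_kbytes
2        8    buy    8568                 -8560
7        5  click    8262                 -8257

-16817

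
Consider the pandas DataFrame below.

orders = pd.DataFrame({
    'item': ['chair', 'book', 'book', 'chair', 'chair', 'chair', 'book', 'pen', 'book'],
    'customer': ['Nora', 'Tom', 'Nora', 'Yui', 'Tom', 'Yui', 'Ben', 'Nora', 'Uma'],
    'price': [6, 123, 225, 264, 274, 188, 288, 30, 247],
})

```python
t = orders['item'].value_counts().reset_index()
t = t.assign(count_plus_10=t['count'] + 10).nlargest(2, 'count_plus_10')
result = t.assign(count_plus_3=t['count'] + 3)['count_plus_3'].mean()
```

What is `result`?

7.0

value_counts of item:
item
chair    4
book     4
pen      1
Name: count, dtype: int64
reset_index():
    item  count
0  chair      4
1   book      4
2    pen      1
add column count_plus_10 = t['count'] + 10:
    item  count  count_plus_10
0  chair      4             14
1   book      4             14
2    pen      1             11
take 2 rows with largest count_plus_10:
    item  count  count_plus_10
0  chair      4             14
1   book      4             14
add column count_plus_3 = t['count'] + 3:
    item  count  count_plus_10  count_plus_3
0  chair      4             14             7
1   book      4             14             7
Finally, mean of column 'count_plus_3' = 7.0.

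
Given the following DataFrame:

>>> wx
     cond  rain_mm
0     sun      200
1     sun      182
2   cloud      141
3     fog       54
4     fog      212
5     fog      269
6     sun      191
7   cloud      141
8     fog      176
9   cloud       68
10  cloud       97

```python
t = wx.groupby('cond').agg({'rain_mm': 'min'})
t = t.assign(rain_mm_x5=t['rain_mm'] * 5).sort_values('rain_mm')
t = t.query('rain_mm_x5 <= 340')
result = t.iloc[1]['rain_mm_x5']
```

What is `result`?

340

group by cond, min of rain_mm:
       rain_mm
cond          
cloud       68
fog         54
sun        182
add column rain_mm_x5 = t['rain_mm'] * 5:
       rain_mm  rain_mm_x5
cond                      
cloud       68         340
fog         54         270
sun        182         910
sort by rain_mm:
       rain_mm  rain_mm_x5
cond                      
fog         54         270
cloud       68         340
sun        182         910
filter rows where rain_mm_x5 <= 340:
       rain_mm  rain_mm_x5
cond                      
fog         54         270
cloud       68         340
value at position 1, column 'rain_mm_x5' → 340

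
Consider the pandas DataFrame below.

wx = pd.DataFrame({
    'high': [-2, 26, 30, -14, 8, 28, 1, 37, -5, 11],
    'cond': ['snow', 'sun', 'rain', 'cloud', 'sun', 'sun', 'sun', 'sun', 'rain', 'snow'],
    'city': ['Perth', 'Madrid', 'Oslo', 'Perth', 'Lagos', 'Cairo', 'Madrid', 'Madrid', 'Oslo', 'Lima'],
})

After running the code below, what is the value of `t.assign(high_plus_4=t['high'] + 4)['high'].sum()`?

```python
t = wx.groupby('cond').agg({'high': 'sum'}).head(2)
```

group by cond, sum of high:
       high
cond       
cloud   -14
rain     25
snow      9
sun     100
take first 2 rows:
       high
cond       
cloud   -14
rain     25
add column high_plus_4 = t['high'] + 4:
       high  high_plus_4
cond                    
cloud   -14          -10
rain     25           29
Then the sum of column 'high': 11

11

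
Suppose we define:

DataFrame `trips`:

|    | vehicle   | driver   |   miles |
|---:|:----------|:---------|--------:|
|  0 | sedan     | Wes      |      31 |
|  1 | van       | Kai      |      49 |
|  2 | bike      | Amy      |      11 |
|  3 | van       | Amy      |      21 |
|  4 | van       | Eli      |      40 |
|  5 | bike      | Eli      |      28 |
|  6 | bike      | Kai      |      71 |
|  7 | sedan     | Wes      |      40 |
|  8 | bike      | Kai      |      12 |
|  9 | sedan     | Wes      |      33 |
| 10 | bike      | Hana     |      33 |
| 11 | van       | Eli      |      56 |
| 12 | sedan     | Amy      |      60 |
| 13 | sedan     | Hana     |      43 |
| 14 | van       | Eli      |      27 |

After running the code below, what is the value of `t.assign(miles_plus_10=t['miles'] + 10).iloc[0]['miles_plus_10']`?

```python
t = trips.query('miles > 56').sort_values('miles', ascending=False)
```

81

filter rows where miles > 56:
   vehicle driver  miles
6     bike    Kai     71
12   sedan    Amy     60
sort by miles descending:
   vehicle driver  miles
6     bike    Kai     71
12   sedan    Amy     60
add column miles_plus_10 = t['miles'] + 10:
   vehicle driver  miles  miles_plus_10
6     bike    Kai     71             81
12   sedan    Amy     60             70
value at position 0, column 'miles_plus_10' → 81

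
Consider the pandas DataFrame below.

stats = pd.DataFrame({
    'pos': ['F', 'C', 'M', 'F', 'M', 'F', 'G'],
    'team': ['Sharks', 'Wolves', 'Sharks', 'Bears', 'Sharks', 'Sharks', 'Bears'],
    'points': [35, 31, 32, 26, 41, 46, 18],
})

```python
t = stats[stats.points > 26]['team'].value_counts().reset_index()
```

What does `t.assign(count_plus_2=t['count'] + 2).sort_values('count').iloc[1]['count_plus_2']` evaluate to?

6

filter rows where points > 26:
  pos    team  points
0   F  Sharks      35
1   C  Wolves      31
2   M  Sharks      32
4   M  Sharks      41
5   F  Sharks      46
value_counts of team:
team
Sharks    4
Wolves    1
Name: count, dtype: int64
reset_index():
     team  count
0  Sharks      4
1  Wolves      1
add column count_plus_2 = t['count'] + 2:
     team  count  count_plus_2
0  Sharks      4             6
1  Wolves      1             3
sort by count:
     team  count  count_plus_2
1  Wolves      1             3
0  Sharks      4             6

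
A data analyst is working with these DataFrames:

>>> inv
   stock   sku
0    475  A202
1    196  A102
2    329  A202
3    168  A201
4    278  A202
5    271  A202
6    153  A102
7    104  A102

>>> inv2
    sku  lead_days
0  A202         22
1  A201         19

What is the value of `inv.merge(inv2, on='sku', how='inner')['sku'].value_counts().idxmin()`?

merge on 'sku' (how='inner') → 5 rows:
   stock   sku  lead_days
0    475  A202         22
1    329  A202         22
2    168  A201         19
3    278  A202         22
4    271  A202         22
value_counts of sku:
sku
A202    4
A201    1
Name: count, dtype: int64
Hence A201.

A201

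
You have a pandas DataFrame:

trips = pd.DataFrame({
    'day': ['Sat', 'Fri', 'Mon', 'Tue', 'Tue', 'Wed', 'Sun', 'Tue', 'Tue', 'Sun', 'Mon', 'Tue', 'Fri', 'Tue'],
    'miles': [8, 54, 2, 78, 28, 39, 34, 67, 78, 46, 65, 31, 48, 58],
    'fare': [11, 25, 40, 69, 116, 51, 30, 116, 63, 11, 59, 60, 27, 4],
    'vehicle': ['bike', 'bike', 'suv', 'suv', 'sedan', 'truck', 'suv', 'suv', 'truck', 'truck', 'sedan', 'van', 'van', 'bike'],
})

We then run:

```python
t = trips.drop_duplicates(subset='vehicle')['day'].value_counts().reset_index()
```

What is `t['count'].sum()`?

drop duplicate vehicle (keep=first):
    day  miles  fare vehicle
0   Sat      8    11    bike
2   Mon      2    40     suv
4   Tue     28   116   sedan
5   Wed     39    51   truck
11  Tue     31    60     van
value_counts of day:
day
Tue    2
Sat    1
Mon    1
Wed    1
Name: count, dtype: int64
reset_index():
   day  count
0  Tue      2
1  Sat      1
2  Mon      1
3  Wed      1
Reading off the sum of column 'count', we get 5.

5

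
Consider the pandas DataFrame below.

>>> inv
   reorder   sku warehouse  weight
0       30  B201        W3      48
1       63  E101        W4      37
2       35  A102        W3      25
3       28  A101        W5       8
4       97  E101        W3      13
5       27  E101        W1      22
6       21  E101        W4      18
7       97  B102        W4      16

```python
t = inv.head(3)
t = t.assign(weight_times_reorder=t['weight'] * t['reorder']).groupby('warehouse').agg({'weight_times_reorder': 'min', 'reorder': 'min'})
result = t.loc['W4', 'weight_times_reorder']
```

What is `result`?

2331

take first 3 rows:
   reorder   sku warehouse  weight
0       30  B201        W3      48
1       63  E101        W4      37
2       35  A102        W3      25
add column weight_times_reorder = t['weight'] * t['reorder']:
   reorder   sku warehouse  weight  weight_times_reorder
0       30  B201        W3      48                  1440
1       63  E101        W4      37                  2331
2       35  A102        W3      25                   875
group by warehouse: min(weight_times_reorder), min(reorder):
           weight_times_reorder  reorder
warehouse                               
W3                          875       30
W4                         2331       63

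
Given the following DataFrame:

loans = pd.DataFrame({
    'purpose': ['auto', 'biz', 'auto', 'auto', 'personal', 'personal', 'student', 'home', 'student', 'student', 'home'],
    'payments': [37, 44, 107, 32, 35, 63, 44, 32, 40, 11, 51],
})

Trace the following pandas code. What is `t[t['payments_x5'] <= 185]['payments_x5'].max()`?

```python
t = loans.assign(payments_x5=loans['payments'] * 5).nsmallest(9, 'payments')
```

185

add column payments_x5 = loans['payments'] * 5:
     purpose  payments  payments_x5
0       auto        37          185
1        biz        44          220
2       auto       107          535
3       auto        32          160
4   personal        35          175
5   personal        63          315
6    student        44          220
7       home        32          160
8    student        40          200
9    student        11           55
10      home        51          255
take 9 rows with smallest payments:
     purpose  payments  payments_x5
9    student        11           55
3       auto        32          160
7       home        32          160
4   personal        35          175
0       auto        37          185
8    student        40          200
1        biz        44          220
6    student        44          220
10      home        51          255
filter rows where payments_x5 <= 185:
    purpose  payments  payments_x5
9   student        11           55
3      auto        32          160
7      home        32          160
4  personal        35          175
0      auto        37          185
Then the max of column 'payments_x5': 185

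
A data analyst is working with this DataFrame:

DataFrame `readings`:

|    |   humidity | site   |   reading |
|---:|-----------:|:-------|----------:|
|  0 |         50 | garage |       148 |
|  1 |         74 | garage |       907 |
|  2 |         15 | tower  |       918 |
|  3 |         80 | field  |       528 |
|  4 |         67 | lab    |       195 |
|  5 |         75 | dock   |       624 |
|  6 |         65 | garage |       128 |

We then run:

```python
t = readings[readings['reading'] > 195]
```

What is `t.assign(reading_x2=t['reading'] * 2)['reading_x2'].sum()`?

5954

filter rows where reading > 195:
   humidity    site  reading
1        74  garage      907
2        15   tower      918
3        80   field      528
5        75    dock      624
add column reading_x2 = t['reading'] * 2:
   humidity    site  reading  reading_x2
1        74  garage      907        1814
2        15   tower      918        1836
3        80   field      528        1056
5        75    dock      624        1248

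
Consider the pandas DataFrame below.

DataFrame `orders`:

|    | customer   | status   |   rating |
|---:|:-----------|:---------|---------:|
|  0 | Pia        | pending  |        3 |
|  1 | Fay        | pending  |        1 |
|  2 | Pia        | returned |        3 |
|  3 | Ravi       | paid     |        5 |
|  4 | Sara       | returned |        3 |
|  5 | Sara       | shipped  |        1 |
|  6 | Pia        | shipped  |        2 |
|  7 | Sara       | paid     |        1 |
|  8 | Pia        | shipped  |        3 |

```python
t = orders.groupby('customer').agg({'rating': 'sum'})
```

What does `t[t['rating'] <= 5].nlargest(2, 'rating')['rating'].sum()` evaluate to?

group by customer, sum of rating:
          rating
customer        
Fay            1
Pia           11
Ravi           5
Sara           5
filter rows where rating <= 5:
          rating
customer        
Fay            1
Ravi           5
Sara           5
take 2 rows with largest rating:
          rating
customer        
Ravi           5
Sara           5
Hence 10.

10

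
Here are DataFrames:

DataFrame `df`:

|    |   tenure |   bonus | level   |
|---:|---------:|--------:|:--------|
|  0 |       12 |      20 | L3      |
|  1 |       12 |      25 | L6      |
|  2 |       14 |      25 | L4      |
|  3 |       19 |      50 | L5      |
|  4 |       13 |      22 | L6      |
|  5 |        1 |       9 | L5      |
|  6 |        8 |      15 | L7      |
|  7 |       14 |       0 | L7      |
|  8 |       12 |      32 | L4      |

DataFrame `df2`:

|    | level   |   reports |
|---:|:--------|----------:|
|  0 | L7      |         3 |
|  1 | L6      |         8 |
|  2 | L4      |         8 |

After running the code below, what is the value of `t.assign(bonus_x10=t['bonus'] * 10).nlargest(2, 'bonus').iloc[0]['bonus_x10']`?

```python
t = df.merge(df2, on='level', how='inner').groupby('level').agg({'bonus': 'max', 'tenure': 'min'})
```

merge on 'level' (how='inner') → 6 rows:
   tenure  bonus level  reports
0      12     25    L6        8
1      14     25    L4        8
2      13     22    L6        8
3       8     15    L7        3
4      14      0    L7        3
5      12     32    L4        8
group by level: max(bonus), min(tenure):
       bonus  tenure
level               
L4        32      12
L6        25      12
L7        15       8
add column bonus_x10 = t['bonus'] * 10:
       bonus  tenure  bonus_x10
level                          
L4        32      12        320
L6        25      12        250
L7        15       8        150
take 2 rows with largest bonus:
       bonus  tenure  bonus_x10
level                          
L4        32      12        320
L6        25      12        250

320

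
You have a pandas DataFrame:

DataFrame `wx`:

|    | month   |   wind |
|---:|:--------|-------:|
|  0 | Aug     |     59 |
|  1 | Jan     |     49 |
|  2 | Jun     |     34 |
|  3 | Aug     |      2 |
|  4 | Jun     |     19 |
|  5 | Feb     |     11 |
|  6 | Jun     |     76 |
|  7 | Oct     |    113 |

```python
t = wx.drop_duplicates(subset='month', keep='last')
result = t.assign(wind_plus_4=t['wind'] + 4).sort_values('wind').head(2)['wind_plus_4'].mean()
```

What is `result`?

10.5

drop duplicate month (keep=last):
  month  wind
1   Jan    49
3   Aug     2
5   Feb    11
6   Jun    76
7   Oct   113
add column wind_plus_4 = t['wind'] + 4:
  month  wind  wind_plus_4
1   Jan    49           53
3   Aug     2            6
5   Feb    11           15
6   Jun    76           80
7   Oct   113          117
sort by wind:
  month  wind  wind_plus_4
3   Aug     2            6
5   Feb    11           15
1   Jan    49           53
6   Jun    76           80
7   Oct   113          117
take first 2 rows:
  month  wind  wind_plus_4
3   Aug     2            6
5   Feb    11           15
Taking the mean of column 'wind_plus_4' gives 10.5.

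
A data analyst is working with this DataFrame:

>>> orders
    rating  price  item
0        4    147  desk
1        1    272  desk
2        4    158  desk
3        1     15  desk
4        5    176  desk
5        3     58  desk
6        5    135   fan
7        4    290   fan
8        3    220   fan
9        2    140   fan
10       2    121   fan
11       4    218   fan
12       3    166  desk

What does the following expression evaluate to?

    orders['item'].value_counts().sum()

value_counts of item:
item
desk    7
fan     6
Name: count, dtype: int64
Reading off the sum of the resulting series, we get 13.

13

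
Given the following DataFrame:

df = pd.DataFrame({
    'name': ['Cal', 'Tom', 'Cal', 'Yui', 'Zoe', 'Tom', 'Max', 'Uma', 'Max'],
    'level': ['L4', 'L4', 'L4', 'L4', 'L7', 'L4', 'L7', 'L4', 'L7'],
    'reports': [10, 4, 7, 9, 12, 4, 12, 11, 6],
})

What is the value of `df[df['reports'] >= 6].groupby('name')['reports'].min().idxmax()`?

Zoe

filter rows where reports >= 6:
  name level  reports
0  Cal    L4       10
2  Cal    L4        7
3  Yui    L4        9
4  Zoe    L7       12
6  Max    L7       12
7  Uma    L4       11
8  Max    L7        6
group by name, min of reports:
name
Cal     7
Max     6
Uma    11
Yui     9
Zoe    12
Name: reports, dtype: int64
Reading off the label with the largest value, we get Zoe.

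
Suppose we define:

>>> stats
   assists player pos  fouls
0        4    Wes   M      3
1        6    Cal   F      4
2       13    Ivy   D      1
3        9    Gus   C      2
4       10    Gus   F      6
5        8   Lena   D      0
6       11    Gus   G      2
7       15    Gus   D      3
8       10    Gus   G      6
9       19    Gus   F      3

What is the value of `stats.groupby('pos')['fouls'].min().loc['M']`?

3

group by pos, min of fouls:
pos
C    2
D    0
F    3
G    2
M    3
Name: fouls, dtype: int64
Taking the value at index 'M' gives 3.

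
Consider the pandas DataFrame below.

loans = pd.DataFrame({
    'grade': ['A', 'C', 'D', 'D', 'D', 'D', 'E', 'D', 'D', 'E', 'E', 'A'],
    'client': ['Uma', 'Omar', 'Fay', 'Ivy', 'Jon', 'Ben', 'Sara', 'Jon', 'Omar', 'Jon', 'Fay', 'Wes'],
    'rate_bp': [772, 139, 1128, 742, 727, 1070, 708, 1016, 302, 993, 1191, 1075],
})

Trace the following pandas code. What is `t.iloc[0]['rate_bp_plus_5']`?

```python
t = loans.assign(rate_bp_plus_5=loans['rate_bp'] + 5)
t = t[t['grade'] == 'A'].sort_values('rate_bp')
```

777

add column rate_bp_plus_5 = loans['rate_bp'] + 5:
   grade client  rate_bp  rate_bp_plus_5
0      A    Uma      772             777
1      C   Omar      139             144
2      D    Fay     1128            1133
3      D    Ivy      742             747
4      D    Jon      727             732
5      D    Ben     1070            1075
6      E   Sara      708             713
7      D    Jon     1016            1021
8      D   Omar      302             307
9      E    Jon      993             998
10     E    Fay     1191            1196
11     A    Wes     1075            1080
filter rows where grade == 'A':
   grade client  rate_bp  rate_bp_plus_5
0      A    Uma      772             777
11     A    Wes     1075            1080
sort by rate_bp:
   grade client  rate_bp  rate_bp_plus_5
0      A    Uma      772             777
11     A    Wes     1075            1080
Hence 777.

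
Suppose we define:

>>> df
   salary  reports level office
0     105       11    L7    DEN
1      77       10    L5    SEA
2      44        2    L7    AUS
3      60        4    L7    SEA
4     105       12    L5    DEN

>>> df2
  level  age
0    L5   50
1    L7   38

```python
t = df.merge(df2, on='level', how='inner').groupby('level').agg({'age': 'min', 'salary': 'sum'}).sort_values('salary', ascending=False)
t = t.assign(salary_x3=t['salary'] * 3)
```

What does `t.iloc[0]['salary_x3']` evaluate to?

merge on 'level' (how='inner') → 5 rows:
   salary  reports level office  age
0     105       11    L7    DEN   38
1      77       10    L5    SEA   50
2      44        2    L7    AUS   38
3      60        4    L7    SEA   38
4     105       12    L5    DEN   50
group by level: min(age), sum(salary):
       age  salary
level             
L5      50     182
L7      38     209
sort by salary descending:
       age  salary
level             
L7      38     209
L5      50     182
add column salary_x3 = t['salary'] * 3:
       age  salary  salary_x3
level                        
L7      38     209        627
L5      50     182        546
Then the value at position 0, column 'salary_x3': 627

627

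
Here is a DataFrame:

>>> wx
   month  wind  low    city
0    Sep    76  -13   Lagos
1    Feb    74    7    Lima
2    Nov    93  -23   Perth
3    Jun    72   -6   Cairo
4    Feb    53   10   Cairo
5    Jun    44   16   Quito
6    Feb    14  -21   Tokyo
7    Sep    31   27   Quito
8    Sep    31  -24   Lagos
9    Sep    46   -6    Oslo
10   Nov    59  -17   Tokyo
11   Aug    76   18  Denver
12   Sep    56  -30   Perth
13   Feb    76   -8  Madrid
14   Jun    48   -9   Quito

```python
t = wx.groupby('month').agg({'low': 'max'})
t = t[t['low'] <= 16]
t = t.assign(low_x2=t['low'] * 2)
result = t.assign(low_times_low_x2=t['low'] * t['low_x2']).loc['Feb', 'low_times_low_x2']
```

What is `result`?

200

group by month, max of low:
       low
month     
Aug     18
Feb     10
Jun     16
Nov    -17
Sep     27
filter rows where low <= 16:
       low
month     
Feb     10
Jun     16
Nov    -17
add column low_x2 = t['low'] * 2:
       low  low_x2
month             
Feb     10      20
Jun     16      32
Nov    -17     -34
add column low_times_low_x2 = t['low'] * t['low_x2']:
       low  low_x2  low_times_low_x2
month                               
Feb     10      20               200
Jun     16      32               512
Nov    -17     -34               578
Taking the value at row 'Feb', column 'low_times_low_x2' gives 200.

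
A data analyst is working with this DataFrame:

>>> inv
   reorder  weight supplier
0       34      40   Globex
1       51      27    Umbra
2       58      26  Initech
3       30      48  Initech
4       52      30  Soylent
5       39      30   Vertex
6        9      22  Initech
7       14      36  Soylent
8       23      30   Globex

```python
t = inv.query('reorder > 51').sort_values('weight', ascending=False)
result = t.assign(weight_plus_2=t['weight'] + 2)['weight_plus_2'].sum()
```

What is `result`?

filter rows where reorder > 51:
   reorder  weight supplier
2       58      26  Initech
4       52      30  Soylent
sort by weight descending:
   reorder  weight supplier
4       52      30  Soylent
2       58      26  Initech
add column weight_plus_2 = t['weight'] + 2:
   reorder  weight supplier  weight_plus_2
4       52      30  Soylent             32
2       58      26  Initech             28
Finally, sum of column 'weight_plus_2' = 60.

60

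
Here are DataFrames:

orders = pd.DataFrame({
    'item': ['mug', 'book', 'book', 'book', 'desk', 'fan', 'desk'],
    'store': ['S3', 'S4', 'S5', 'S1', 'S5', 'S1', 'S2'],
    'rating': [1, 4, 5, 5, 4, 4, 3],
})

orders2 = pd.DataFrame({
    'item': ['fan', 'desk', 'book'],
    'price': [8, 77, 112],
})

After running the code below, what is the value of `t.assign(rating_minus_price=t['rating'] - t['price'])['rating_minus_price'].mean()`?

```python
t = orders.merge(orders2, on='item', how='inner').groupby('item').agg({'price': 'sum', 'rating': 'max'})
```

merge on 'item' (how='inner') → 6 rows:
   item store  rating  price
0  book    S4       4    112
1  book    S5       5    112
2  book    S1       5    112
3  desk    S5       4     77
4   fan    S1       4      8
5  desk    S2       3     77
group by item: sum(price), max(rating):
      price  rating
item               
book    336       5
desk    154       4
fan       8       4
add column rating_minus_price = t['rating'] - t['price']:
      price  rating  rating_minus_price
item                                   
book    336       5                -331
desk    154       4                -150
fan       8       4                  -4
So mean() = -161.666666667.

-161.666666667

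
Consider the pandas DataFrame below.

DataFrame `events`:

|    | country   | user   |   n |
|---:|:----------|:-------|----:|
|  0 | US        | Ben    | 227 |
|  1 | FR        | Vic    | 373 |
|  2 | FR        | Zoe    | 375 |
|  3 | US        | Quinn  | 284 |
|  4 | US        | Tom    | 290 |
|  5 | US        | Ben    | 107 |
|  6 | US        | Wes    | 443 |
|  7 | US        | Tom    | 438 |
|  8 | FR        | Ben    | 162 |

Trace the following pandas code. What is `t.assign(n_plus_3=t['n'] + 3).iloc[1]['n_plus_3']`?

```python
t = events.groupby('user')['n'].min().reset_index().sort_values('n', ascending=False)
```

378

group by user, min of n:
user
Ben      107
Quinn    284
Tom      290
Vic      373
Wes      443
Zoe      375
Name: n, dtype: int64
reset_index():
    user    n
0    Ben  107
1  Quinn  284
2    Tom  290
3    Vic  373
4    Wes  443
5    Zoe  375
sort by n descending:
    user    n
4    Wes  443
5    Zoe  375
3    Vic  373
2    Tom  290
1  Quinn  284
0    Ben  107
add column n_plus_3 = t['n'] + 3:
    user    n  n_plus_3
4    Wes  443       446
5    Zoe  375       378
3    Vic  373       376
2    Tom  290       293
1  Quinn  284       287
0    Ben  107       110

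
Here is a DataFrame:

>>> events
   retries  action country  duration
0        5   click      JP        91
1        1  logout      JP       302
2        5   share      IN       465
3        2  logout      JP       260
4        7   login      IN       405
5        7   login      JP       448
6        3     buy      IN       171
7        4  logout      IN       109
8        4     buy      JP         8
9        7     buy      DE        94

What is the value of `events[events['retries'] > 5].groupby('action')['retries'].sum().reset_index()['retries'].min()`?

filter rows where retries > 5:
   retries action country  duration
4        7  login      IN       405
5        7  login      JP       448
9        7    buy      DE        94
group by action, sum of retries:
action
buy       7
login    14
Name: retries, dtype: int64
reset_index():
  action  retries
0    buy        7
1  login       14
Hence 7.

7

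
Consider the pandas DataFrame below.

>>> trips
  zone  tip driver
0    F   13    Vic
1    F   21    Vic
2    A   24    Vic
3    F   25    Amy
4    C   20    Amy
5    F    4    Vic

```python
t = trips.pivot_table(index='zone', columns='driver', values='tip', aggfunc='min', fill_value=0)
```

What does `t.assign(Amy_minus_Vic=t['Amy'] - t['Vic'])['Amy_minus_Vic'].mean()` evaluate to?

5.66666666667

pivot: rows=zone, cols=driver, min(tip):
driver  Amy  Vic
zone            
A         0   24
C        20    0
F        25    4
add column Amy_minus_Vic = t['Amy'] - t['Vic']:
driver  Amy  Vic  Amy_minus_Vic
zone                           
A         0   24            -24
C        20    0             20
F        25    4             21
Finally, mean of column 'Amy_minus_Vic' = 5.66666666667.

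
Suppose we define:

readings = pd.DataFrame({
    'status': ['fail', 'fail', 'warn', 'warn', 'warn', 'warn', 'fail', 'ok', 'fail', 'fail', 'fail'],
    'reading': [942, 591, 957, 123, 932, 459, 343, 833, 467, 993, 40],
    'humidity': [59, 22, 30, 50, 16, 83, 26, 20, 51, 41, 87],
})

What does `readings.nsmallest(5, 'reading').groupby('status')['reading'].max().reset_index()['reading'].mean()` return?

take 5 rows with smallest reading:
   status  reading  humidity
10   fail       40        87
3    warn      123        50
6    fail      343        26
5    warn      459        83
8    fail      467        51
group by status, max of reading:
status
fail    467
warn    459
Name: reading, dtype: int64
reset_index():
  status  reading
0   fail      467
1   warn      459
Taking the mean of column 'reading' gives 463.0.

463.0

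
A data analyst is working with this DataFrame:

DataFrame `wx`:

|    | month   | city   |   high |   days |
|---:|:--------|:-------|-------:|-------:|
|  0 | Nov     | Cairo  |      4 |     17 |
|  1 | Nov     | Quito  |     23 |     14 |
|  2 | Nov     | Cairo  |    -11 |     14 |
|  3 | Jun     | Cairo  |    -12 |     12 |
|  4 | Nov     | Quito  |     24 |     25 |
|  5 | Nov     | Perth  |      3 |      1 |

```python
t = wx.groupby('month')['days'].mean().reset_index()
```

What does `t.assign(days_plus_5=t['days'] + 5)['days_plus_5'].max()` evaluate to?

group by month, mean of days:
month
Jun    12.0
Nov    14.2
Name: days, dtype: float64
reset_index():
  month  days
0   Jun  12.0
1   Nov  14.2
add column days_plus_5 = t['days'] + 5:
  month  days  days_plus_5
0   Jun  12.0         17.0
1   Nov  14.2         19.2

19.2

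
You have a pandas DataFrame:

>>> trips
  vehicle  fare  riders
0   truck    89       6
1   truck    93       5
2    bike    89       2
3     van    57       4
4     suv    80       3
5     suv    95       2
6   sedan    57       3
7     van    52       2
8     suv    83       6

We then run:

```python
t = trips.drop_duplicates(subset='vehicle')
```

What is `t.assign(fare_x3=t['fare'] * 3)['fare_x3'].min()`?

171

drop duplicate vehicle (keep=first):
  vehicle  fare  riders
0   truck    89       6
2    bike    89       2
3     van    57       4
4     suv    80       3
6   sedan    57       3
add column fare_x3 = t['fare'] * 3:
  vehicle  fare  riders  fare_x3
0   truck    89       6      267
2    bike    89       2      267
3     van    57       4      171
4     suv    80       3      240
6   sedan    57       3      171
So min() = 171.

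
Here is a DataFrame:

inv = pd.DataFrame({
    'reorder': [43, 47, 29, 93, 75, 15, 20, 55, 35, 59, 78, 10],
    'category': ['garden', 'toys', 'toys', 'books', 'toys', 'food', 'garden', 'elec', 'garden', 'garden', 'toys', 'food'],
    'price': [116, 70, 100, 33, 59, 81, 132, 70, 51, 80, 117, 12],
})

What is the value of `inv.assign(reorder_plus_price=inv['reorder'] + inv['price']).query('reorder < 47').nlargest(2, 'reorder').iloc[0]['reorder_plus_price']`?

add column reorder_plus_price = inv['reorder'] + inv['price']:
    reorder category  price  reorder_plus_price
0        43   garden    116                 159
1        47     toys     70                 117
2        29     toys    100                 129
3        93    books     33                 126
4        75     toys     59                 134
5        15     food     81                  96
6        20   garden    132                 152
7        55     elec     70                 125
8        35   garden     51                  86
9        59   garden     80                 139
10       78     toys    117                 195
11       10     food     12                  22
filter rows where reorder < 47:
    reorder category  price  reorder_plus_price
0        43   garden    116                 159
2        29     toys    100                 129
5        15     food     81                  96
6        20   garden    132                 152
8        35   garden     51                  86
11       10     food     12                  22
take 2 rows with largest reorder:
   reorder category  price  reorder_plus_price
0       43   garden    116                 159
8       35   garden     51                  86

159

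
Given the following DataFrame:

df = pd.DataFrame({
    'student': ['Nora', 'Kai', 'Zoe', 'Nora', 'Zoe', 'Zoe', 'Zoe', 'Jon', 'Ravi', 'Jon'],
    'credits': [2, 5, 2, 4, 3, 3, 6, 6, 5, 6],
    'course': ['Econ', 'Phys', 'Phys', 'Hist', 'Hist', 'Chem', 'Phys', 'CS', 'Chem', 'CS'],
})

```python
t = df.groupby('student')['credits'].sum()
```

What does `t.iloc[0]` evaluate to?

group by student, sum of credits:
student
Jon     12
Kai      5
Nora     6
Ravi     5
Zoe     14
Name: credits, dtype: int64
Finally, value at position 0 = 12.

12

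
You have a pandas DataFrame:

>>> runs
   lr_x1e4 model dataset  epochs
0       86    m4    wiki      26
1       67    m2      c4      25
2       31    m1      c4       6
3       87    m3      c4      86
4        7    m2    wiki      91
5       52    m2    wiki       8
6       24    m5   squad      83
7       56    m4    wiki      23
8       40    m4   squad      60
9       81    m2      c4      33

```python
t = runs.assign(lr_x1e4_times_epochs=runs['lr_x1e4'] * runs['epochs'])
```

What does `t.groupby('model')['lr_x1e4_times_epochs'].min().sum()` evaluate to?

11364

add column lr_x1e4_times_epochs = runs['lr_x1e4'] * runs['epochs']:
   lr_x1e4 model dataset  epochs  lr_x1e4_times_epochs
0       86    m4    wiki      26                  2236
1       67    m2      c4      25                  1675
2       31    m1      c4       6                   186
3       87    m3      c4      86                  7482
4        7    m2    wiki      91                   637
5       52    m2    wiki       8                   416
6       24    m5   squad      83                  1992
7       56    m4    wiki      23                  1288
8       40    m4   squad      60                  2400
9       81    m2      c4      33                  2673
group by model, min of lr_x1e4_times_epochs:
model
m1     186
m2     416
m3    7482
m4    1288
m5    1992
Name: lr_x1e4_times_epochs, dtype: int64
The sum of the resulting series is 11364.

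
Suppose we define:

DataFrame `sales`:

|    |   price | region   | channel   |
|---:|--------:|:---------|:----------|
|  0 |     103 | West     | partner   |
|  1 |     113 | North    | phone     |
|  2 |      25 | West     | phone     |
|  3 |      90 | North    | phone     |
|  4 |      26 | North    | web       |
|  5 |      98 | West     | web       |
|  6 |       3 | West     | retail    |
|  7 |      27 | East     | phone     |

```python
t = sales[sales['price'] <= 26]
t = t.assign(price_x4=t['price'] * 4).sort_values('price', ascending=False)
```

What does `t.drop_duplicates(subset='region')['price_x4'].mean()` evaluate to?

filter rows where price <= 26:
   price region channel
2     25   West   phone
4     26  North     web
6      3   West  retail
add column price_x4 = t['price'] * 4:
   price region channel  price_x4
2     25   West   phone       100
4     26  North     web       104
6      3   West  retail        12
sort by price descending:
   price region channel  price_x4
4     26  North     web       104
2     25   West   phone       100
6      3   West  retail        12
drop duplicate region (keep=first):
   price region channel  price_x4
4     26  North     web       104
2     25   West   phone       100

102.0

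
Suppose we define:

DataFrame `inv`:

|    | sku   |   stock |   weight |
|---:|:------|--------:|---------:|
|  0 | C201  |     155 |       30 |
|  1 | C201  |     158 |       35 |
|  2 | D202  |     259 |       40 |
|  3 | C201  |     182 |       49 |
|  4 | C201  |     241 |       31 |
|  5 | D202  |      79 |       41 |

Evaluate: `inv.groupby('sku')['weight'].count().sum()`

6

group by sku, count of weight:
sku
C201    4
D202    2
Name: weight, dtype: int64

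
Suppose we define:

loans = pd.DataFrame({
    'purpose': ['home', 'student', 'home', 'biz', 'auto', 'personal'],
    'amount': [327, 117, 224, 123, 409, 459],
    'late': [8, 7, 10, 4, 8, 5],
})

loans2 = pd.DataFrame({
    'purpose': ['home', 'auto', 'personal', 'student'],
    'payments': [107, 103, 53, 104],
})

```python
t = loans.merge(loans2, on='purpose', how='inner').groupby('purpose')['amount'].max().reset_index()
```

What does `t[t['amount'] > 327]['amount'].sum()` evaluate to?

868

merge on 'purpose' (how='inner') → 5 rows:
    purpose  amount  late  payments
0      home     327     8       107
1   student     117     7       104
2      home     224    10       107
3      auto     409     8       103
4  personal     459     5        53
group by purpose, max of amount:
purpose
auto        409
home        327
personal    459
student     117
Name: amount, dtype: int64
reset_index():
    purpose  amount
0      auto     409
1      home     327
2  personal     459
3   student     117
filter rows where amount > 327:
    purpose  amount
0      auto     409
2  personal     459
Hence 868.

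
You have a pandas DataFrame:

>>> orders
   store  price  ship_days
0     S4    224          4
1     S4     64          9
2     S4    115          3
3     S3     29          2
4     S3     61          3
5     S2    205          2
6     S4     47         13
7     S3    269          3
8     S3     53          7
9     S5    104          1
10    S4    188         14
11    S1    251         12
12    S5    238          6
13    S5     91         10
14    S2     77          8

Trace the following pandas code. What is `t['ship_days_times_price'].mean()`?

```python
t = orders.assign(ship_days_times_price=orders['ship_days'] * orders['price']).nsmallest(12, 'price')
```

642.666666667

add column ship_days_times_price = orders['ship_days'] * orders['price']:
   store  price  ship_days  ship_days_times_price
0     S4    224          4                    896
1     S4     64          9                    576
2     S4    115          3                    345
3     S3     29          2                     58
4     S3     61          3                    183
5     S2    205          2                    410
6     S4     47         13                    611
7     S3    269          3                    807
8     S3     53          7                    371
9     S5    104          1                    104
10    S4    188         14                   2632
11    S1    251         12                   3012
12    S5    238          6                   1428
13    S5     91         10                    910
14    S2     77          8                    616
take 12 rows with smallest price:
   store  price  ship_days  ship_days_times_price
3     S3     29          2                     58
6     S4     47         13                    611
8     S3     53          7                    371
4     S3     61          3                    183
1     S4     64          9                    576
14    S2     77          8                    616
13    S5     91         10                    910
9     S5    104          1                    104
2     S4    115          3                    345
10    S4    188         14                   2632
5     S2    205          2                    410
0     S4    224          4                    896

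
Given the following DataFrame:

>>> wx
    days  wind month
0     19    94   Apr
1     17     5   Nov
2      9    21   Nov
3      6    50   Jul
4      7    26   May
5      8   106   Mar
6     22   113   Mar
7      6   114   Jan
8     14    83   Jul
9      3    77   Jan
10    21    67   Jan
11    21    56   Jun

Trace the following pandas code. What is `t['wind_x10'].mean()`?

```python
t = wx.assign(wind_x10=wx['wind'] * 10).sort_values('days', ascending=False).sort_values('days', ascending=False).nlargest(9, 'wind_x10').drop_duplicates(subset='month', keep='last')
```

746.0

add column wind_x10 = wx['wind'] * 10:
    days  wind month  wind_x10
0     19    94   Apr       940
1     17     5   Nov        50
2      9    21   Nov       210
3      6    50   Jul       500
4      7    26   May       260
5      8   106   Mar      1060
6     22   113   Mar      1130
7      6   114   Jan      1140
8     14    83   Jul       830
9      3    77   Jan       770
10    21    67   Jan       670
11    21    56   Jun       560
sort by days descending:
    days  wind month  wind_x10
6     22   113   Mar      1130
10    21    67   Jan       670
11    21    56   Jun       560
0     19    94   Apr       940
1     17     5   Nov        50
8     14    83   Jul       830
2      9    21   Nov       210
5      8   106   Mar      1060
4      7    26   May       260
3      6    50   Jul       500
7      6   114   Jan      1140
9      3    77   Jan       770
sort by days descending:
    days  wind month  wind_x10
6     22   113   Mar      1130
10    21    67   Jan       670
11    21    56   Jun       560
0     19    94   Apr       940
1     17     5   Nov        50
8     14    83   Jul       830
2      9    21   Nov       210
5      8   106   Mar      1060
4      7    26   May       260
3      6    50   Jul       500
7      6   114   Jan      1140
9      3    77   Jan       770
take 9 rows with largest wind_x10:
    days  wind month  wind_x10
7      6   114   Jan      1140
6     22   113   Mar      1130
5      8   106   Mar      1060
0     19    94   Apr       940
8     14    83   Jul       830
9      3    77   Jan       770
10    21    67   Jan       670
11    21    56   Jun       560
3      6    50   Jul       500
drop duplicate month (keep=last):
    days  wind month  wind_x10
5      8   106   Mar      1060
0     19    94   Apr       940
10    21    67   Jan       670
11    21    56   Jun       560
3      6    50   Jul       500
So mean() = 746.0.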